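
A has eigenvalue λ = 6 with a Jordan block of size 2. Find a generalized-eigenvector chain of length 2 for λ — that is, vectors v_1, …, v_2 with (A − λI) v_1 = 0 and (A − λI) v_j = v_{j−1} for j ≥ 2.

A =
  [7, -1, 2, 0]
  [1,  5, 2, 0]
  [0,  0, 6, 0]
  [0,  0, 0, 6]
A Jordan chain for λ = 6 of length 2:
v_1 = (1, 1, 0, 0)ᵀ
v_2 = (1, 0, 0, 0)ᵀ

Let N = A − (6)·I. We want v_2 with N^2 v_2 = 0 but N^1 v_2 ≠ 0; then v_{j-1} := N · v_j for j = 2, …, 2.

Pick v_2 = (1, 0, 0, 0)ᵀ.
Then v_1 = N · v_2 = (1, 1, 0, 0)ᵀ.

Sanity check: (A − (6)·I) v_1 = (0, 0, 0, 0)ᵀ = 0. ✓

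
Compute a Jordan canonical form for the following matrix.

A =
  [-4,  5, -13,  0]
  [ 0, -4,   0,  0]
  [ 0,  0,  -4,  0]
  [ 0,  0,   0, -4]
J_2(-4) ⊕ J_1(-4) ⊕ J_1(-4)

The characteristic polynomial is
  det(x·I − A) = x^4 + 16*x^3 + 96*x^2 + 256*x + 256 = (x + 4)^4

Eigenvalues and multiplicities (the geometric multiplicity of λ is n − rank(A − λI), which equals the number of Jordan blocks for λ):
  λ = -4: algebraic multiplicity = 4, geometric multiplicity = 3

Determining the block sizes for each eigenvalue:
  λ = -4: 3 blocks summing to 4 forces exactly one block of size 2 and the rest size 1 → block sizes [2, 1, 1]

Assembling the blocks gives a Jordan form
J =
  [-4,  1,  0,  0]
  [ 0, -4,  0,  0]
  [ 0,  0, -4,  0]
  [ 0,  0,  0, -4]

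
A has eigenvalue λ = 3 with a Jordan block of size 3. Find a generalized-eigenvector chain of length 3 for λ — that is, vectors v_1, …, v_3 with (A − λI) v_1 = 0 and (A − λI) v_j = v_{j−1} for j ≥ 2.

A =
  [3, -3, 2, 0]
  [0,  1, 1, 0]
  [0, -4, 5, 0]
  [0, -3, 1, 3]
A Jordan chain for λ = 3 of length 3:
v_1 = (-2, 0, 0, 2)ᵀ
v_2 = (-3, -2, -4, -3)ᵀ
v_3 = (0, 1, 0, 0)ᵀ

Let N = A − (3)·I. We want v_3 with N^3 v_3 = 0 but N^2 v_3 ≠ 0; then v_{j-1} := N · v_j for j = 3, …, 2.

Pick v_3 = (0, 1, 0, 0)ᵀ.
Then v_2 = N · v_3 = (-3, -2, -4, -3)ᵀ.
Then v_1 = N · v_2 = (-2, 0, 0, 2)ᵀ.

Sanity check: (A − (3)·I) v_1 = (0, 0, 0, 0)ᵀ = 0. ✓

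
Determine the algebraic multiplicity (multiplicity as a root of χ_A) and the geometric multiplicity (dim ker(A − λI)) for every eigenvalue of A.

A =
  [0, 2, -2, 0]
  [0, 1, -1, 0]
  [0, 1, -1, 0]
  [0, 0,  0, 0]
λ = 0: alg = 4, geom = 3

Step 1 — factor the characteristic polynomial to read off the algebraic multiplicities:
  χ_A(x) = x^4

Step 2 — compute geometric multiplicities via the rank-nullity identity g(λ) = n − rank(A − λI):
  rank(A − (0)·I) = 1, so dim ker(A − (0)·I) = n − 1 = 3

Summary:
  λ = 0: algebraic multiplicity = 4, geometric multiplicity = 3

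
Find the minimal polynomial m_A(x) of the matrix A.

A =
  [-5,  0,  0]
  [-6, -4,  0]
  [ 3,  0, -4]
x^2 + 9*x + 20

The characteristic polynomial is χ_A(x) = (x + 4)^2*(x + 5), so the eigenvalues are known. The minimal polynomial is
  m_A(x) = Π_λ (x − λ)^{k_λ}
where k_λ is the size of the *largest* Jordan block for λ (equivalently, the smallest k with (A − λI)^k v = 0 for every generalised eigenvector v of λ).

  λ = -5: largest Jordan block has size 1, contributing (x + 5)
  λ = -4: largest Jordan block has size 1, contributing (x + 4)

So m_A(x) = (x + 4)*(x + 5) = x^2 + 9*x + 20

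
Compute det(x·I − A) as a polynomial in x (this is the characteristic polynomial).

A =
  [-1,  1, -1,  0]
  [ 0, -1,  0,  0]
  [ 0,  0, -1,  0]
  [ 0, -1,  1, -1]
x^4 + 4*x^3 + 6*x^2 + 4*x + 1

Expanding det(x·I − A) (e.g. by cofactor expansion or by noting that A is similar to its Jordan form J, which has the same characteristic polynomial as A) gives
  χ_A(x) = x^4 + 4*x^3 + 6*x^2 + 4*x + 1
which factors as (x + 1)^4. The eigenvalues (with algebraic multiplicities) are λ = -1 with multiplicity 4.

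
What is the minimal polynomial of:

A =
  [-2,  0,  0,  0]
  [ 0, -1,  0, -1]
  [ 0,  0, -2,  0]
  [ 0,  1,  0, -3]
x^2 + 4*x + 4

The characteristic polynomial is χ_A(x) = (x + 2)^4, so the eigenvalues are known. The minimal polynomial is
  m_A(x) = Π_λ (x − λ)^{k_λ}
where k_λ is the size of the *largest* Jordan block for λ (equivalently, the smallest k with (A − λI)^k v = 0 for every generalised eigenvector v of λ).

  λ = -2: largest Jordan block has size 2, contributing (x + 2)^2

So m_A(x) = (x + 2)^2 = x^2 + 4*x + 4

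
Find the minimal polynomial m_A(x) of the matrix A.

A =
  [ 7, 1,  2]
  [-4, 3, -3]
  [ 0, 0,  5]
x^3 - 15*x^2 + 75*x - 125

The characteristic polynomial is χ_A(x) = (x - 5)^3, so the eigenvalues are known. The minimal polynomial is
  m_A(x) = Π_λ (x − λ)^{k_λ}
where k_λ is the size of the *largest* Jordan block for λ (equivalently, the smallest k with (A − λI)^k v = 0 for every generalised eigenvector v of λ).

  λ = 5: largest Jordan block has size 3, contributing (x − 5)^3

So m_A(x) = (x - 5)^3 = x^3 - 15*x^2 + 75*x - 125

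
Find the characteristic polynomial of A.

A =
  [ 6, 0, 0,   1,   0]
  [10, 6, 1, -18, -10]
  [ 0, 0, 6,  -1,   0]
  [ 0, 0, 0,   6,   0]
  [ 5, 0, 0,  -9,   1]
x^5 - 25*x^4 + 240*x^3 - 1080*x^2 + 2160*x - 1296

Expanding det(x·I − A) (e.g. by cofactor expansion or by noting that A is similar to its Jordan form J, which has the same characteristic polynomial as A) gives
  χ_A(x) = x^5 - 25*x^4 + 240*x^3 - 1080*x^2 + 2160*x - 1296
which factors as (x - 6)^4*(x - 1). The eigenvalues (with algebraic multiplicities) are λ = 1 with multiplicity 1, λ = 6 with multiplicity 4.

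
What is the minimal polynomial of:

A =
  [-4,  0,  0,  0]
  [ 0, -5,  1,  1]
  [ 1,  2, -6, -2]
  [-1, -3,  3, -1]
x^2 + 8*x + 16

The characteristic polynomial is χ_A(x) = (x + 4)^4, so the eigenvalues are known. The minimal polynomial is
  m_A(x) = Π_λ (x − λ)^{k_λ}
where k_λ is the size of the *largest* Jordan block for λ (equivalently, the smallest k with (A − λI)^k v = 0 for every generalised eigenvector v of λ).

  λ = -4: largest Jordan block has size 2, contributing (x + 4)^2

So m_A(x) = (x + 4)^2 = x^2 + 8*x + 16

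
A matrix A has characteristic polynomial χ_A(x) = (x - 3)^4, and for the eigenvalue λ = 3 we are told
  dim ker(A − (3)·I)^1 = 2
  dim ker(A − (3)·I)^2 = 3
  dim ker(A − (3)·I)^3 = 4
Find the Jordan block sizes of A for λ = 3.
Block sizes for λ = 3: [3, 1]

From the dimensions of kernels of powers, the number of Jordan blocks of size at least j is d_j − d_{j−1} where d_j = dim ker(N^j) (with d_0 = 0). Computing the differences gives [2, 1, 1].
The number of blocks of size exactly k is (#blocks of size ≥ k) − (#blocks of size ≥ k + 1), so the partition is: 1 block(s) of size 1, 1 block(s) of size 3.
In nonincreasing order the block sizes are [3, 1].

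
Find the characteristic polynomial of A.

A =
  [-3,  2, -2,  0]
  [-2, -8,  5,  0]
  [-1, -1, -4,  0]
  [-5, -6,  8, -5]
x^4 + 20*x^3 + 150*x^2 + 500*x + 625

Expanding det(x·I − A) (e.g. by cofactor expansion or by noting that A is similar to its Jordan form J, which has the same characteristic polynomial as A) gives
  χ_A(x) = x^4 + 20*x^3 + 150*x^2 + 500*x + 625
which factors as (x + 5)^4. The eigenvalues (with algebraic multiplicities) are λ = -5 with multiplicity 4.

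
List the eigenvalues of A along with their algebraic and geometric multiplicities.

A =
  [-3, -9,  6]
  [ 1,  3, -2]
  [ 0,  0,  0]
λ = 0: alg = 3, geom = 2

Step 1 — factor the characteristic polynomial to read off the algebraic multiplicities:
  χ_A(x) = x^3

Step 2 — compute geometric multiplicities via the rank-nullity identity g(λ) = n − rank(A − λI):
  rank(A − (0)·I) = 1, so dim ker(A − (0)·I) = n − 1 = 2

Summary:
  λ = 0: algebraic multiplicity = 3, geometric multiplicity = 2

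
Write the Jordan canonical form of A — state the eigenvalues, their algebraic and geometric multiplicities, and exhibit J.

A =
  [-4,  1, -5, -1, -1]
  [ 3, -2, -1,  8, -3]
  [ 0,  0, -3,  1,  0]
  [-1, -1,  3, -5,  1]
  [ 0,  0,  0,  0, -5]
J_1(-5) ⊕ J_1(-5) ⊕ J_3(-3)

The characteristic polynomial is
  det(x·I − A) = x^5 + 19*x^4 + 142*x^3 + 522*x^2 + 945*x + 675 = (x + 3)^3*(x + 5)^2

Eigenvalues and multiplicities (the geometric multiplicity of λ is n − rank(A − λI), which equals the number of Jordan blocks for λ):
  λ = -5: algebraic multiplicity = 2, geometric multiplicity = 2
  λ = -3: algebraic multiplicity = 3, geometric multiplicity = 1

Determining the block sizes for each eigenvalue:
  λ = -5: gm = am = 2, so every block has size 1 → block sizes [1, 1]
  λ = -3: one block (gm = 1), so the single block has size am = 3 → block sizes [3]

Assembling the blocks gives a Jordan form
J =
  [-5,  0,  0,  0,  0]
  [ 0, -5,  0,  0,  0]
  [ 0,  0, -3,  1,  0]
  [ 0,  0,  0, -3,  1]
  [ 0,  0,  0,  0, -3]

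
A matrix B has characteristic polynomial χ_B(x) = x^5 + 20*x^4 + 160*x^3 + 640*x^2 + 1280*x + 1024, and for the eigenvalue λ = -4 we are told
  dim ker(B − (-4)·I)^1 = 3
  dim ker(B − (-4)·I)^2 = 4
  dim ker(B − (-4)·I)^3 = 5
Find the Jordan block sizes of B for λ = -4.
Block sizes for λ = -4: [3, 1, 1]

From the dimensions of kernels of powers, the number of Jordan blocks of size at least j is d_j − d_{j−1} where d_j = dim ker(N^j) (with d_0 = 0). Computing the differences gives [3, 1, 1].
The number of blocks of size exactly k is (#blocks of size ≥ k) − (#blocks of size ≥ k + 1), so the partition is: 2 block(s) of size 1, 1 block(s) of size 3.
In nonincreasing order the block sizes are [3, 1, 1].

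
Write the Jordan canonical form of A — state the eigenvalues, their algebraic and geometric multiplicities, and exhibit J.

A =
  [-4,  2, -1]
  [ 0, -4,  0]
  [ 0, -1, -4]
J_3(-4)

The characteristic polynomial is
  det(x·I − A) = x^3 + 12*x^2 + 48*x + 64 = (x + 4)^3

Eigenvalues and multiplicities (the geometric multiplicity of λ is n − rank(A − λI), which equals the number of Jordan blocks for λ):
  λ = -4: algebraic multiplicity = 3, geometric multiplicity = 1

Determining the block sizes for each eigenvalue:
  λ = -4: one block (gm = 1), so the single block has size am = 3 → block sizes [3]

Assembling the blocks gives a Jordan form
J =
  [-4,  1,  0]
  [ 0, -4,  1]
  [ 0,  0, -4]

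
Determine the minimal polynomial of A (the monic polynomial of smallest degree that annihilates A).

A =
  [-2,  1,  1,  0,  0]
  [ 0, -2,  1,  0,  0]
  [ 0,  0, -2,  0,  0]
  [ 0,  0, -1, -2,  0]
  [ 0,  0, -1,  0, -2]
x^3 + 6*x^2 + 12*x + 8

The characteristic polynomial is χ_A(x) = (x + 2)^5, so the eigenvalues are known. The minimal polynomial is
  m_A(x) = Π_λ (x − λ)^{k_λ}
where k_λ is the size of the *largest* Jordan block for λ (equivalently, the smallest k with (A − λI)^k v = 0 for every generalised eigenvector v of λ).

  λ = -2: largest Jordan block has size 3, contributing (x + 2)^3

So m_A(x) = (x + 2)^3 = x^3 + 6*x^2 + 12*x + 8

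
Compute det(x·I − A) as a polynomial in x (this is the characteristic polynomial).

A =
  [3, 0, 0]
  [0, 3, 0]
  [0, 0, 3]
x^3 - 9*x^2 + 27*x - 27

Expanding det(x·I − A) (e.g. by cofactor expansion or by noting that A is similar to its Jordan form J, which has the same characteristic polynomial as A) gives
  χ_A(x) = x^3 - 9*x^2 + 27*x - 27
which factors as (x - 3)^3. The eigenvalues (with algebraic multiplicities) are λ = 3 with multiplicity 3.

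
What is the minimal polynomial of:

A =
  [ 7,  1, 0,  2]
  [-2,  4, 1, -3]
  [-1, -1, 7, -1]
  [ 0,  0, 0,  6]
x^3 - 18*x^2 + 108*x - 216

The characteristic polynomial is χ_A(x) = (x - 6)^4, so the eigenvalues are known. The minimal polynomial is
  m_A(x) = Π_λ (x − λ)^{k_λ}
where k_λ is the size of the *largest* Jordan block for λ (equivalently, the smallest k with (A − λI)^k v = 0 for every generalised eigenvector v of λ).

  λ = 6: largest Jordan block has size 3, contributing (x − 6)^3

So m_A(x) = (x - 6)^3 = x^3 - 18*x^2 + 108*x - 216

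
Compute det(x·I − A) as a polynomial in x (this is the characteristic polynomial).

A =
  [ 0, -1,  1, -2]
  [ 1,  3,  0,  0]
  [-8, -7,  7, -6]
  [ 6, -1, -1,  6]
x^4 - 16*x^3 + 96*x^2 - 256*x + 256

Expanding det(x·I − A) (e.g. by cofactor expansion or by noting that A is similar to its Jordan form J, which has the same characteristic polynomial as A) gives
  χ_A(x) = x^4 - 16*x^3 + 96*x^2 - 256*x + 256
which factors as (x - 4)^4. The eigenvalues (with algebraic multiplicities) are λ = 4 with multiplicity 4.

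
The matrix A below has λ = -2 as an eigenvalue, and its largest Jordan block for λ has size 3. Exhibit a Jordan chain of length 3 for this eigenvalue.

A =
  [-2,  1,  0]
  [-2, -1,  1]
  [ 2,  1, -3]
A Jordan chain for λ = -2 of length 3:
v_1 = (-2, 0, -4)ᵀ
v_2 = (0, -2, 2)ᵀ
v_3 = (1, 0, 0)ᵀ

Let N = A − (-2)·I. We want v_3 with N^3 v_3 = 0 but N^2 v_3 ≠ 0; then v_{j-1} := N · v_j for j = 3, …, 2.

Pick v_3 = (1, 0, 0)ᵀ.
Then v_2 = N · v_3 = (0, -2, 2)ᵀ.
Then v_1 = N · v_2 = (-2, 0, -4)ᵀ.

Sanity check: (A − (-2)·I) v_1 = (0, 0, 0)ᵀ = 0. ✓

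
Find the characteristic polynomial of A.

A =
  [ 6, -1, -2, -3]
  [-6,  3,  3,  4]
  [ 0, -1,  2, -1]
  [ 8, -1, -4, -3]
x^4 - 8*x^3 + 24*x^2 - 32*x + 16

Expanding det(x·I − A) (e.g. by cofactor expansion or by noting that A is similar to its Jordan form J, which has the same characteristic polynomial as A) gives
  χ_A(x) = x^4 - 8*x^3 + 24*x^2 - 32*x + 16
which factors as (x - 2)^4. The eigenvalues (with algebraic multiplicities) are λ = 2 with multiplicity 4.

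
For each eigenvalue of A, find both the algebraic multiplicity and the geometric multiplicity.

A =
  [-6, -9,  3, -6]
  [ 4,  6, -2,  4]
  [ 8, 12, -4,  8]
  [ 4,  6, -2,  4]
λ = 0: alg = 4, geom = 3

Step 1 — factor the characteristic polynomial to read off the algebraic multiplicities:
  χ_A(x) = x^4

Step 2 — compute geometric multiplicities via the rank-nullity identity g(λ) = n − rank(A − λI):
  rank(A − (0)·I) = 1, so dim ker(A − (0)·I) = n − 1 = 3

Summary:
  λ = 0: algebraic multiplicity = 4, geometric multiplicity = 3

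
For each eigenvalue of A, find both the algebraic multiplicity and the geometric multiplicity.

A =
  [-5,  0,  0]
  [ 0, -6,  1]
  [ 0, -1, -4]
λ = -5: alg = 3, geom = 2

Step 1 — factor the characteristic polynomial to read off the algebraic multiplicities:
  χ_A(x) = (x + 5)^3

Step 2 — compute geometric multiplicities via the rank-nullity identity g(λ) = n − rank(A − λI):
  rank(A − (-5)·I) = 1, so dim ker(A − (-5)·I) = n − 1 = 2

Summary:
  λ = -5: algebraic multiplicity = 3, geometric multiplicity = 2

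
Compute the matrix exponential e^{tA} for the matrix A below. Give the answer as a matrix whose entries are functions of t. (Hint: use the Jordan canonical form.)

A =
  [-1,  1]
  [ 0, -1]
e^{tA} =
  [exp(-t), t*exp(-t)]
  [0, exp(-t)]

Strategy: write A = P · J · P⁻¹ where J is a Jordan canonical form, so e^{tA} = P · e^{tJ} · P⁻¹, and e^{tJ} can be computed block-by-block.

A has Jordan form
J =
  [-1,  1]
  [ 0, -1]
(up to reordering of blocks).

Per-block formulas:
  For a 2×2 Jordan block J_2(-1): exp(t · J_2(-1)) = e^(-1t)·(I + t·N), where N is the 2×2 nilpotent shift.

After assembling e^{tJ} and conjugating by P, we get:

e^{tA} =
  [exp(-t), t*exp(-t)]
  [0, exp(-t)]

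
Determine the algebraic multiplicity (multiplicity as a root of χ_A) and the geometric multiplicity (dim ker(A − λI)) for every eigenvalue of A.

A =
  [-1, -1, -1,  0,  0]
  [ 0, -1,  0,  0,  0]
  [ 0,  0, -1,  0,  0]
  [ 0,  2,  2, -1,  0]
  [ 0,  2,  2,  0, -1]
λ = -1: alg = 5, geom = 4

Step 1 — factor the characteristic polynomial to read off the algebraic multiplicities:
  χ_A(x) = (x + 1)^5

Step 2 — compute geometric multiplicities via the rank-nullity identity g(λ) = n − rank(A − λI):
  rank(A − (-1)·I) = 1, so dim ker(A − (-1)·I) = n − 1 = 4

Summary:
  λ = -1: algebraic multiplicity = 5, geometric multiplicity = 4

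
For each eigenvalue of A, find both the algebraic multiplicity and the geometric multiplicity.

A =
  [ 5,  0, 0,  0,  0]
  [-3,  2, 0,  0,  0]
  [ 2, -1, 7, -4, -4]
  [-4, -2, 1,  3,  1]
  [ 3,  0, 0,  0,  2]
λ = 2: alg = 2, geom = 2; λ = 5: alg = 3, geom = 1

Step 1 — factor the characteristic polynomial to read off the algebraic multiplicities:
  χ_A(x) = (x - 5)^3*(x - 2)^2

Step 2 — compute geometric multiplicities via the rank-nullity identity g(λ) = n − rank(A − λI):
  rank(A − (2)·I) = 3, so dim ker(A − (2)·I) = n − 3 = 2
  rank(A − (5)·I) = 4, so dim ker(A − (5)·I) = n − 4 = 1

Summary:
  λ = 2: algebraic multiplicity = 2, geometric multiplicity = 2
  λ = 5: algebraic multiplicity = 3, geometric multiplicity = 1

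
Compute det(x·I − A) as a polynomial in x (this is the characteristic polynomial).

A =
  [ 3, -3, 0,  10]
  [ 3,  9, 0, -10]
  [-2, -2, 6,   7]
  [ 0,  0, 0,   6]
x^4 - 24*x^3 + 216*x^2 - 864*x + 1296

Expanding det(x·I − A) (e.g. by cofactor expansion or by noting that A is similar to its Jordan form J, which has the same characteristic polynomial as A) gives
  χ_A(x) = x^4 - 24*x^3 + 216*x^2 - 864*x + 1296
which factors as (x - 6)^4. The eigenvalues (with algebraic multiplicities) are λ = 6 with multiplicity 4.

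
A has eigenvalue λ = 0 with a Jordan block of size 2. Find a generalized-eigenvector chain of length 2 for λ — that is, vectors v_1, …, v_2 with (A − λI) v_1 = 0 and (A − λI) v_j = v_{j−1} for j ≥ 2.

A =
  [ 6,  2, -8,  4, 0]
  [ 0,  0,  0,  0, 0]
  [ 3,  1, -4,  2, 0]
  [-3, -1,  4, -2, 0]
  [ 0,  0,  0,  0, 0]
A Jordan chain for λ = 0 of length 2:
v_1 = (6, 0, 3, -3, 0)ᵀ
v_2 = (1, 0, 0, 0, 0)ᵀ

Let N = A − (0)·I. We want v_2 with N^2 v_2 = 0 but N^1 v_2 ≠ 0; then v_{j-1} := N · v_j for j = 2, …, 2.

Pick v_2 = (1, 0, 0, 0, 0)ᵀ.
Then v_1 = N · v_2 = (6, 0, 3, -3, 0)ᵀ.

Sanity check: (A − (0)·I) v_1 = (0, 0, 0, 0, 0)ᵀ = 0. ✓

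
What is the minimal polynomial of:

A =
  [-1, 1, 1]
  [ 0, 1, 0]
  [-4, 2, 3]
x^2 - 2*x + 1

The characteristic polynomial is χ_A(x) = (x - 1)^3, so the eigenvalues are known. The minimal polynomial is
  m_A(x) = Π_λ (x − λ)^{k_λ}
where k_λ is the size of the *largest* Jordan block for λ (equivalently, the smallest k with (A − λI)^k v = 0 for every generalised eigenvector v of λ).

  λ = 1: largest Jordan block has size 2, contributing (x − 1)^2

So m_A(x) = (x - 1)^2 = x^2 - 2*x + 1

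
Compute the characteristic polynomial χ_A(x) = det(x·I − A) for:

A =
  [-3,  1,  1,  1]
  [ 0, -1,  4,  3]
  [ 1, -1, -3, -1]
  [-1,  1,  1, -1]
x^4 + 8*x^3 + 24*x^2 + 32*x + 16

Expanding det(x·I − A) (e.g. by cofactor expansion or by noting that A is similar to its Jordan form J, which has the same characteristic polynomial as A) gives
  χ_A(x) = x^4 + 8*x^3 + 24*x^2 + 32*x + 16
which factors as (x + 2)^4. The eigenvalues (with algebraic multiplicities) are λ = -2 with multiplicity 4.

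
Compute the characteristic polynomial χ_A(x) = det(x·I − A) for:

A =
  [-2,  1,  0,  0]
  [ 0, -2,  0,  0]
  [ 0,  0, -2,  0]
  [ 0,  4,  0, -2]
x^4 + 8*x^3 + 24*x^2 + 32*x + 16

Expanding det(x·I − A) (e.g. by cofactor expansion or by noting that A is similar to its Jordan form J, which has the same characteristic polynomial as A) gives
  χ_A(x) = x^4 + 8*x^3 + 24*x^2 + 32*x + 16
which factors as (x + 2)^4. The eigenvalues (with algebraic multiplicities) are λ = -2 with multiplicity 4.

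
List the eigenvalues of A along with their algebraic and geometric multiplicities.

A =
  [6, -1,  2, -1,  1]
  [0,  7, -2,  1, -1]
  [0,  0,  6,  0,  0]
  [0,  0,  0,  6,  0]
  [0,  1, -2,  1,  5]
λ = 6: alg = 5, geom = 4

Step 1 — factor the characteristic polynomial to read off the algebraic multiplicities:
  χ_A(x) = (x - 6)^5

Step 2 — compute geometric multiplicities via the rank-nullity identity g(λ) = n − rank(A − λI):
  rank(A − (6)·I) = 1, so dim ker(A − (6)·I) = n − 1 = 4

Summary:
  λ = 6: algebraic multiplicity = 5, geometric multiplicity = 4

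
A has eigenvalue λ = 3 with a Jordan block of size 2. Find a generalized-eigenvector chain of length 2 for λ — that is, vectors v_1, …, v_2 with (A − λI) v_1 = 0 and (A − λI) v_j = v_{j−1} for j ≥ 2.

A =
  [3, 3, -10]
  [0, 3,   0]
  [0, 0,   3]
A Jordan chain for λ = 3 of length 2:
v_1 = (3, 0, 0)ᵀ
v_2 = (0, 1, 0)ᵀ

Let N = A − (3)·I. We want v_2 with N^2 v_2 = 0 but N^1 v_2 ≠ 0; then v_{j-1} := N · v_j for j = 2, …, 2.

Pick v_2 = (0, 1, 0)ᵀ.
Then v_1 = N · v_2 = (3, 0, 0)ᵀ.

Sanity check: (A − (3)·I) v_1 = (0, 0, 0)ᵀ = 0. ✓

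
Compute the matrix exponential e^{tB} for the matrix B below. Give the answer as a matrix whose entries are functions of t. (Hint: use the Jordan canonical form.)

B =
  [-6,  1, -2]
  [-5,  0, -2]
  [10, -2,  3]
e^{tB} =
  [-5*t*exp(-t) + exp(-t), t*exp(-t), -2*t*exp(-t)]
  [-5*t*exp(-t), t*exp(-t) + exp(-t), -2*t*exp(-t)]
  [10*t*exp(-t), -2*t*exp(-t), 4*t*exp(-t) + exp(-t)]

Strategy: write B = P · J · P⁻¹ where J is a Jordan canonical form, so e^{tB} = P · e^{tJ} · P⁻¹, and e^{tJ} can be computed block-by-block.

B has Jordan form
J =
  [-1,  1,  0]
  [ 0, -1,  0]
  [ 0,  0, -1]
(up to reordering of blocks).

Per-block formulas:
  For a 2×2 Jordan block J_2(-1): exp(t · J_2(-1)) = e^(-1t)·(I + t·N), where N is the 2×2 nilpotent shift.
  For a 1×1 block at λ = -1: exp(t · [-1]) = [e^(-1t)].

After assembling e^{tJ} and conjugating by P, we get:

e^{tB} =
  [-5*t*exp(-t) + exp(-t), t*exp(-t), -2*t*exp(-t)]
  [-5*t*exp(-t), t*exp(-t) + exp(-t), -2*t*exp(-t)]
  [10*t*exp(-t), -2*t*exp(-t), 4*t*exp(-t) + exp(-t)]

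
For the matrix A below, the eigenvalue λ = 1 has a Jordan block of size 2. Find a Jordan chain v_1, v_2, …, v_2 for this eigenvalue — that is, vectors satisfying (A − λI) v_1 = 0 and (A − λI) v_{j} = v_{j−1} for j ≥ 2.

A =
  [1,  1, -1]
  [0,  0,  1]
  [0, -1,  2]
A Jordan chain for λ = 1 of length 2:
v_1 = (1, -1, -1)ᵀ
v_2 = (0, 1, 0)ᵀ

Let N = A − (1)·I. We want v_2 with N^2 v_2 = 0 but N^1 v_2 ≠ 0; then v_{j-1} := N · v_j for j = 2, …, 2.

Pick v_2 = (0, 1, 0)ᵀ.
Then v_1 = N · v_2 = (1, -1, -1)ᵀ.

Sanity check: (A − (1)·I) v_1 = (0, 0, 0)ᵀ = 0. ✓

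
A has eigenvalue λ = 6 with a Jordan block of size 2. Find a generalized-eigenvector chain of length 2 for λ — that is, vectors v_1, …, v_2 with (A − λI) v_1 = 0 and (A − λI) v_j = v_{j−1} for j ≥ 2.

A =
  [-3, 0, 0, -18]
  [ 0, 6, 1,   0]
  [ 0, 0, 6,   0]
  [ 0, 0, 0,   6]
A Jordan chain for λ = 6 of length 2:
v_1 = (0, 1, 0, 0)ᵀ
v_2 = (0, 0, 1, 0)ᵀ

Let N = A − (6)·I. We want v_2 with N^2 v_2 = 0 but N^1 v_2 ≠ 0; then v_{j-1} := N · v_j for j = 2, …, 2.

Pick v_2 = (0, 0, 1, 0)ᵀ.
Then v_1 = N · v_2 = (0, 1, 0, 0)ᵀ.

Sanity check: (A − (6)·I) v_1 = (0, 0, 0, 0)ᵀ = 0. ✓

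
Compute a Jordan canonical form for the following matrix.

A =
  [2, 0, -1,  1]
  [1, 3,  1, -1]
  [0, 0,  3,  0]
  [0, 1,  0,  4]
J_3(3) ⊕ J_1(3)

The characteristic polynomial is
  det(x·I − A) = x^4 - 12*x^3 + 54*x^2 - 108*x + 81 = (x - 3)^4

Eigenvalues and multiplicities (the geometric multiplicity of λ is n − rank(A − λI), which equals the number of Jordan blocks for λ):
  λ = 3: algebraic multiplicity = 4, geometric multiplicity = 2

Determining the block sizes for each eigenvalue:
  λ = 3: with am = 4 and gm = 2, the partition is not yet determined (e.g. several partitions of 4 into 2 parts exist). Let N = A − (3)·I. Computing rank(N^1) = 2, rank(N^2) = 1, rank(N^3) = 0; the number of blocks of size ≥ j is rank(N^{j−1}) − rank(N^j), giving [2, 1, 1]. So we have 1 block(s) of size 3, 1 block(s) of size 1 → block sizes [3, 1]

Assembling the blocks gives a Jordan form
J =
  [3, 1, 0, 0]
  [0, 3, 1, 0]
  [0, 0, 3, 0]
  [0, 0, 0, 3]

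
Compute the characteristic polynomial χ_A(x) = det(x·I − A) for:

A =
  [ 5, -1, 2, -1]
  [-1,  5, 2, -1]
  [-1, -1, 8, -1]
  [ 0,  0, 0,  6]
x^4 - 24*x^3 + 216*x^2 - 864*x + 1296

Expanding det(x·I − A) (e.g. by cofactor expansion or by noting that A is similar to its Jordan form J, which has the same characteristic polynomial as A) gives
  χ_A(x) = x^4 - 24*x^3 + 216*x^2 - 864*x + 1296
which factors as (x - 6)^4. The eigenvalues (with algebraic multiplicities) are λ = 6 with multiplicity 4.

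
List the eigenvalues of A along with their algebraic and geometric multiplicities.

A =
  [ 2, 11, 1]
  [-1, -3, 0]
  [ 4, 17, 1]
λ = 0: alg = 3, geom = 1

Step 1 — factor the characteristic polynomial to read off the algebraic multiplicities:
  χ_A(x) = x^3

Step 2 — compute geometric multiplicities via the rank-nullity identity g(λ) = n − rank(A − λI):
  rank(A − (0)·I) = 2, so dim ker(A − (0)·I) = n − 2 = 1

Summary:
  λ = 0: algebraic multiplicity = 3, geometric multiplicity = 1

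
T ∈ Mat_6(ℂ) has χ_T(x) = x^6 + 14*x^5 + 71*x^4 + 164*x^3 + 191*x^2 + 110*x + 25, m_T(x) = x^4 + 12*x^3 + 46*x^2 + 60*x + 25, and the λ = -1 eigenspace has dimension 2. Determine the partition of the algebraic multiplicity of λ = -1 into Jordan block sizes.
Block sizes for λ = -1: [2, 2]

Step 1 — from the characteristic polynomial, algebraic multiplicity of λ = -1 is 4. From dim ker(T − (-1)·I) = 2, there are exactly 2 Jordan blocks for λ = -1.
Step 2 — from the minimal polynomial, the factor (x + 1)^2 tells us the largest block for λ = -1 has size 2.
Step 3 — with total size 4, 2 blocks, and largest block 2, the block sizes (in nonincreasing order) are [2, 2].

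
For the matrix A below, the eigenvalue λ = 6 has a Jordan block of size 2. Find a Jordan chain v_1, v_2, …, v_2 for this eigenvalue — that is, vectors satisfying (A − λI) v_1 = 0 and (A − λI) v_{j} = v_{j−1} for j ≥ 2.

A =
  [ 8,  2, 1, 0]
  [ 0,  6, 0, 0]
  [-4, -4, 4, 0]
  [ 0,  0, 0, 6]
A Jordan chain for λ = 6 of length 2:
v_1 = (2, 0, -4, 0)ᵀ
v_2 = (1, 0, 0, 0)ᵀ

Let N = A − (6)·I. We want v_2 with N^2 v_2 = 0 but N^1 v_2 ≠ 0; then v_{j-1} := N · v_j for j = 2, …, 2.

Pick v_2 = (1, 0, 0, 0)ᵀ.
Then v_1 = N · v_2 = (2, 0, -4, 0)ᵀ.

Sanity check: (A − (6)·I) v_1 = (0, 0, 0, 0)ᵀ = 0. ✓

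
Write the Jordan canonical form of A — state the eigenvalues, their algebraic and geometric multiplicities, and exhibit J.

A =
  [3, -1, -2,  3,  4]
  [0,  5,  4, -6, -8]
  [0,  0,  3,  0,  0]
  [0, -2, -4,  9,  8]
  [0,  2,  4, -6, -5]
J_2(3) ⊕ J_1(3) ⊕ J_1(3) ⊕ J_1(3)

The characteristic polynomial is
  det(x·I − A) = x^5 - 15*x^4 + 90*x^3 - 270*x^2 + 405*x - 243 = (x - 3)^5

Eigenvalues and multiplicities (the geometric multiplicity of λ is n − rank(A − λI), which equals the number of Jordan blocks for λ):
  λ = 3: algebraic multiplicity = 5, geometric multiplicity = 4

Determining the block sizes for each eigenvalue:
  λ = 3: 4 blocks summing to 5 forces exactly one block of size 2 and the rest size 1 → block sizes [2, 1, 1, 1]

Assembling the blocks gives a Jordan form
J =
  [3, 1, 0, 0, 0]
  [0, 3, 0, 0, 0]
  [0, 0, 3, 0, 0]
  [0, 0, 0, 3, 0]
  [0, 0, 0, 0, 3]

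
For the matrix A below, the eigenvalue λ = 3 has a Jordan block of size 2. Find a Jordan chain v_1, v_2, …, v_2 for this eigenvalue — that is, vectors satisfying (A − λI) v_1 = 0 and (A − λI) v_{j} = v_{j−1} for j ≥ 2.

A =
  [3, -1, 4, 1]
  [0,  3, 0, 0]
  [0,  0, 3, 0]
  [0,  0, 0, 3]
A Jordan chain for λ = 3 of length 2:
v_1 = (-1, 0, 0, 0)ᵀ
v_2 = (0, 1, 0, 0)ᵀ

Let N = A − (3)·I. We want v_2 with N^2 v_2 = 0 but N^1 v_2 ≠ 0; then v_{j-1} := N · v_j for j = 2, …, 2.

Pick v_2 = (0, 1, 0, 0)ᵀ.
Then v_1 = N · v_2 = (-1, 0, 0, 0)ᵀ.

Sanity check: (A − (3)·I) v_1 = (0, 0, 0, 0)ᵀ = 0. ✓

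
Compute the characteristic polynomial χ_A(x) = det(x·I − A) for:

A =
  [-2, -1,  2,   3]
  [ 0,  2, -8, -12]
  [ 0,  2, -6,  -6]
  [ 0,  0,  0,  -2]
x^4 + 8*x^3 + 24*x^2 + 32*x + 16

Expanding det(x·I − A) (e.g. by cofactor expansion or by noting that A is similar to its Jordan form J, which has the same characteristic polynomial as A) gives
  χ_A(x) = x^4 + 8*x^3 + 24*x^2 + 32*x + 16
which factors as (x + 2)^4. The eigenvalues (with algebraic multiplicities) are λ = -2 with multiplicity 4.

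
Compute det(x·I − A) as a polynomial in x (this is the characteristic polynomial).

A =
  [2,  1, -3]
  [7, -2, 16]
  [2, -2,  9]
x^3 - 9*x^2 + 27*x - 27

Expanding det(x·I − A) (e.g. by cofactor expansion or by noting that A is similar to its Jordan form J, which has the same characteristic polynomial as A) gives
  χ_A(x) = x^3 - 9*x^2 + 27*x - 27
which factors as (x - 3)^3. The eigenvalues (with algebraic multiplicities) are λ = 3 with multiplicity 3.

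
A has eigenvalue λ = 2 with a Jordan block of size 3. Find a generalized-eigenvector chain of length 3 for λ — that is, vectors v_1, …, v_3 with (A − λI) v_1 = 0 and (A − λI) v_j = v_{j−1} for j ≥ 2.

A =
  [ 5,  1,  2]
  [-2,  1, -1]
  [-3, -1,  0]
A Jordan chain for λ = 2 of length 3:
v_1 = (1, -1, -1)ᵀ
v_2 = (3, -2, -3)ᵀ
v_3 = (1, 0, 0)ᵀ

Let N = A − (2)·I. We want v_3 with N^3 v_3 = 0 but N^2 v_3 ≠ 0; then v_{j-1} := N · v_j for j = 3, …, 2.

Pick v_3 = (1, 0, 0)ᵀ.
Then v_2 = N · v_3 = (3, -2, -3)ᵀ.
Then v_1 = N · v_2 = (1, -1, -1)ᵀ.

Sanity check: (A − (2)·I) v_1 = (0, 0, 0)ᵀ = 0. ✓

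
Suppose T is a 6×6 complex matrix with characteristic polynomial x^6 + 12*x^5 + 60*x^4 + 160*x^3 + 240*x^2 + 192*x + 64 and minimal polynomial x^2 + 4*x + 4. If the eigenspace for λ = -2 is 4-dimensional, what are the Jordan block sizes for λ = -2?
Block sizes for λ = -2: [2, 2, 1, 1]

Step 1 — from the characteristic polynomial, algebraic multiplicity of λ = -2 is 6. From dim ker(T − (-2)·I) = 4, there are exactly 4 Jordan blocks for λ = -2.
Step 2 — from the minimal polynomial, the factor (x + 2)^2 tells us the largest block for λ = -2 has size 2.
Step 3 — with total size 6, 4 blocks, and largest block 2, the block sizes (in nonincreasing order) are [2, 2, 1, 1].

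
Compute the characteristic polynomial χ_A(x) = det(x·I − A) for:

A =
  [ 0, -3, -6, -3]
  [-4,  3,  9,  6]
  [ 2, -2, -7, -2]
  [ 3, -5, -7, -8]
x^4 + 12*x^3 + 54*x^2 + 108*x + 81

Expanding det(x·I − A) (e.g. by cofactor expansion or by noting that A is similar to its Jordan form J, which has the same characteristic polynomial as A) gives
  χ_A(x) = x^4 + 12*x^3 + 54*x^2 + 108*x + 81
which factors as (x + 3)^4. The eigenvalues (with algebraic multiplicities) are λ = -3 with multiplicity 4.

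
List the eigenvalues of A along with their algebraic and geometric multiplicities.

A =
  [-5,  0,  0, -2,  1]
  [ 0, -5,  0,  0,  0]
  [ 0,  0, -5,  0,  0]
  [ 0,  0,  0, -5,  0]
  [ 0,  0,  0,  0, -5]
λ = -5: alg = 5, geom = 4

Step 1 — factor the characteristic polynomial to read off the algebraic multiplicities:
  χ_A(x) = (x + 5)^5

Step 2 — compute geometric multiplicities via the rank-nullity identity g(λ) = n − rank(A − λI):
  rank(A − (-5)·I) = 1, so dim ker(A − (-5)·I) = n − 1 = 4

Summary:
  λ = -5: algebraic multiplicity = 5, geometric multiplicity = 4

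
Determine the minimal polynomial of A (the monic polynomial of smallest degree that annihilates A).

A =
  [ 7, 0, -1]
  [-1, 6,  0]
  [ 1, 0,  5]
x^3 - 18*x^2 + 108*x - 216

The characteristic polynomial is χ_A(x) = (x - 6)^3, so the eigenvalues are known. The minimal polynomial is
  m_A(x) = Π_λ (x − λ)^{k_λ}
where k_λ is the size of the *largest* Jordan block for λ (equivalently, the smallest k with (A − λI)^k v = 0 for every generalised eigenvector v of λ).

  λ = 6: largest Jordan block has size 3, contributing (x − 6)^3

So m_A(x) = (x - 6)^3 = x^3 - 18*x^2 + 108*x - 216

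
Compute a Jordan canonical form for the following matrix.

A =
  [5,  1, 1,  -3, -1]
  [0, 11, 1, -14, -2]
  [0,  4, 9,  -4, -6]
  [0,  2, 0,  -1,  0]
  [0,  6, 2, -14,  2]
J_3(5) ⊕ J_1(5) ⊕ J_1(6)

The characteristic polynomial is
  det(x·I − A) = x^5 - 26*x^4 + 270*x^3 - 1400*x^2 + 3625*x - 3750 = (x - 6)*(x - 5)^4

Eigenvalues and multiplicities (the geometric multiplicity of λ is n − rank(A − λI), which equals the number of Jordan blocks for λ):
  λ = 5: algebraic multiplicity = 4, geometric multiplicity = 2
  λ = 6: algebraic multiplicity = 1, geometric multiplicity = 1

Determining the block sizes for each eigenvalue:
  λ = 5: with am = 4 and gm = 2, the partition is not yet determined (e.g. several partitions of 4 into 2 parts exist). Let N = A − (5)·I. Computing rank(N^1) = 3, rank(N^2) = 2, rank(N^3) = 1; the number of blocks of size ≥ j is rank(N^{j−1}) − rank(N^j), giving [2, 1, 1]. So we have 1 block(s) of size 3, 1 block(s) of size 1 → block sizes [3, 1]
  λ = 6: one block (gm = 1), so the single block has size am = 1 → block sizes [1]

Assembling the blocks gives a Jordan form
J =
  [5, 1, 0, 0, 0]
  [0, 5, 1, 0, 0]
  [0, 0, 5, 0, 0]
  [0, 0, 0, 5, 0]
  [0, 0, 0, 0, 6]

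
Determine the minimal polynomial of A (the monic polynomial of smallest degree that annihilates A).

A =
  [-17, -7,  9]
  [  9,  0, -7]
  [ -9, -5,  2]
x^3 + 15*x^2 + 75*x + 125

The characteristic polynomial is χ_A(x) = (x + 5)^3, so the eigenvalues are known. The minimal polynomial is
  m_A(x) = Π_λ (x − λ)^{k_λ}
where k_λ is the size of the *largest* Jordan block for λ (equivalently, the smallest k with (A − λI)^k v = 0 for every generalised eigenvector v of λ).

  λ = -5: largest Jordan block has size 3, contributing (x + 5)^3

So m_A(x) = (x + 5)^3 = x^3 + 15*x^2 + 75*x + 125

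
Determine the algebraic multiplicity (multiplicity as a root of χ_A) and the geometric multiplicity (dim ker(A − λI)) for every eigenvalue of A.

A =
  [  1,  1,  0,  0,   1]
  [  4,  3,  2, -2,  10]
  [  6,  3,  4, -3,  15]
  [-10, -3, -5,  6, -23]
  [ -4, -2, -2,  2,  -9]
λ = 1: alg = 5, geom = 3

Step 1 — factor the characteristic polynomial to read off the algebraic multiplicities:
  χ_A(x) = (x - 1)^5

Step 2 — compute geometric multiplicities via the rank-nullity identity g(λ) = n − rank(A − λI):
  rank(A − (1)·I) = 2, so dim ker(A − (1)·I) = n − 2 = 3

Summary:
  λ = 1: algebraic multiplicity = 5, geometric multiplicity = 3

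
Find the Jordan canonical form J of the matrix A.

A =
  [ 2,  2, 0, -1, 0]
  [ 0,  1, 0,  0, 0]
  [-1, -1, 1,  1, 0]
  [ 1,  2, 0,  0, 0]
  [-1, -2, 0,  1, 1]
J_2(1) ⊕ J_2(1) ⊕ J_1(1)

The characteristic polynomial is
  det(x·I − A) = x^5 - 5*x^4 + 10*x^3 - 10*x^2 + 5*x - 1 = (x - 1)^5

Eigenvalues and multiplicities (the geometric multiplicity of λ is n − rank(A − λI), which equals the number of Jordan blocks for λ):
  λ = 1: algebraic multiplicity = 5, geometric multiplicity = 3

Determining the block sizes for each eigenvalue:
  λ = 1: with am = 5 and gm = 3, the partition is not yet determined (e.g. several partitions of 5 into 3 parts exist). Let N = A − (1)·I. Computing rank(N^1) = 2, rank(N^2) = 0; the number of blocks of size ≥ j is rank(N^{j−1}) − rank(N^j), giving [3, 2]. So we have 2 block(s) of size 2, 1 block(s) of size 1 → block sizes [2, 2, 1]

Assembling the blocks gives a Jordan form
J =
  [1, 1, 0, 0, 0]
  [0, 1, 0, 0, 0]
  [0, 0, 1, 1, 0]
  [0, 0, 0, 1, 0]
  [0, 0, 0, 0, 1]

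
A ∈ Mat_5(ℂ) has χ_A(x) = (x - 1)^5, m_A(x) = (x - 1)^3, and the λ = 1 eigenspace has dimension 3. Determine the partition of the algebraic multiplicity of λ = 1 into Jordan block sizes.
Block sizes for λ = 1: [3, 1, 1]

Step 1 — from the characteristic polynomial, algebraic multiplicity of λ = 1 is 5. From dim ker(A − (1)·I) = 3, there are exactly 3 Jordan blocks for λ = 1.
Step 2 — from the minimal polynomial, the factor (x − 1)^3 tells us the largest block for λ = 1 has size 3.
Step 3 — with total size 5, 3 blocks, and largest block 3, the block sizes (in nonincreasing order) are [3, 1, 1].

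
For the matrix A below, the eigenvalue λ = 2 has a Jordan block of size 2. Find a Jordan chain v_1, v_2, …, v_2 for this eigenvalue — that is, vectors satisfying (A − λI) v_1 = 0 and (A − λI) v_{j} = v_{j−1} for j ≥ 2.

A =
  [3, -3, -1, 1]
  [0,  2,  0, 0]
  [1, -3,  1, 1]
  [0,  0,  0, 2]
A Jordan chain for λ = 2 of length 2:
v_1 = (1, 0, 1, 0)ᵀ
v_2 = (1, 0, 0, 0)ᵀ

Let N = A − (2)·I. We want v_2 with N^2 v_2 = 0 but N^1 v_2 ≠ 0; then v_{j-1} := N · v_j for j = 2, …, 2.

Pick v_2 = (1, 0, 0, 0)ᵀ.
Then v_1 = N · v_2 = (1, 0, 1, 0)ᵀ.

Sanity check: (A − (2)·I) v_1 = (0, 0, 0, 0)ᵀ = 0. ✓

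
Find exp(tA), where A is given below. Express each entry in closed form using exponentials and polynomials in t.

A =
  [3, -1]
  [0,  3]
e^{tA} =
  [exp(3*t), -t*exp(3*t)]
  [0, exp(3*t)]

Strategy: write A = P · J · P⁻¹ where J is a Jordan canonical form, so e^{tA} = P · e^{tJ} · P⁻¹, and e^{tJ} can be computed block-by-block.

A has Jordan form
J =
  [3, 1]
  [0, 3]
(up to reordering of blocks).

Per-block formulas:
  For a 2×2 Jordan block J_2(3): exp(t · J_2(3)) = e^(3t)·(I + t·N), where N is the 2×2 nilpotent shift.

After assembling e^{tJ} and conjugating by P, we get:

e^{tA} =
  [exp(3*t), -t*exp(3*t)]
  [0, exp(3*t)]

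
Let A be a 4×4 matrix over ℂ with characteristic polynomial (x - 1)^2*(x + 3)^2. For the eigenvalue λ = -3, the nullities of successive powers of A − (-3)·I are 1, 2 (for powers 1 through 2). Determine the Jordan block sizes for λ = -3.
Block sizes for λ = -3: [2]

From the dimensions of kernels of powers, the number of Jordan blocks of size at least j is d_j − d_{j−1} where d_j = dim ker(N^j) (with d_0 = 0). Computing the differences gives [1, 1].
The number of blocks of size exactly k is (#blocks of size ≥ k) − (#blocks of size ≥ k + 1), so the partition is: 1 block(s) of size 2.
In nonincreasing order the block sizes are [2].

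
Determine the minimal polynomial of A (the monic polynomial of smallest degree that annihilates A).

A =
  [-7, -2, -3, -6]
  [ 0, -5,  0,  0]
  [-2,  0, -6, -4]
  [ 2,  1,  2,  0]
x^2 + 9*x + 20

The characteristic polynomial is χ_A(x) = (x + 4)^2*(x + 5)^2, so the eigenvalues are known. The minimal polynomial is
  m_A(x) = Π_λ (x − λ)^{k_λ}
where k_λ is the size of the *largest* Jordan block for λ (equivalently, the smallest k with (A − λI)^k v = 0 for every generalised eigenvector v of λ).

  λ = -5: largest Jordan block has size 1, contributing (x + 5)
  λ = -4: largest Jordan block has size 1, contributing (x + 4)

So m_A(x) = (x + 4)*(x + 5) = x^2 + 9*x + 20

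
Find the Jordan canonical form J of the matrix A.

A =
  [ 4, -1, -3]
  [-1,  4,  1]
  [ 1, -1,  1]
J_3(3)

The characteristic polynomial is
  det(x·I − A) = x^3 - 9*x^2 + 27*x - 27 = (x - 3)^3

Eigenvalues and multiplicities (the geometric multiplicity of λ is n − rank(A − λI), which equals the number of Jordan blocks for λ):
  λ = 3: algebraic multiplicity = 3, geometric multiplicity = 1

Determining the block sizes for each eigenvalue:
  λ = 3: one block (gm = 1), so the single block has size am = 3 → block sizes [3]

Assembling the blocks gives a Jordan form
J =
  [3, 1, 0]
  [0, 3, 1]
  [0, 0, 3]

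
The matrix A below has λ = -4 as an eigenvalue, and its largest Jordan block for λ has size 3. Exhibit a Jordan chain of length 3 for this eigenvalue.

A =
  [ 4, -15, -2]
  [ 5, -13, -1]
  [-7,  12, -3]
A Jordan chain for λ = -4 of length 3:
v_1 = (3, 2, -3)ᵀ
v_2 = (8, 5, -7)ᵀ
v_3 = (1, 0, 0)ᵀ

Let N = A − (-4)·I. We want v_3 with N^3 v_3 = 0 but N^2 v_3 ≠ 0; then v_{j-1} := N · v_j for j = 3, …, 2.

Pick v_3 = (1, 0, 0)ᵀ.
Then v_2 = N · v_3 = (8, 5, -7)ᵀ.
Then v_1 = N · v_2 = (3, 2, -3)ᵀ.

Sanity check: (A − (-4)·I) v_1 = (0, 0, 0)ᵀ = 0. ✓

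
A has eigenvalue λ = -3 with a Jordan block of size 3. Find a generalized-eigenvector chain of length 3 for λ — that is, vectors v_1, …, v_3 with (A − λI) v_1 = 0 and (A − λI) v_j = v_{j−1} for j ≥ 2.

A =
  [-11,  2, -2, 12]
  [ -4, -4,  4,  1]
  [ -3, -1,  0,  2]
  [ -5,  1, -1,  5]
A Jordan chain for λ = -3 of length 3:
v_1 = (-4, -10, -6, -2)ᵀ
v_2 = (2, -1, -1, 1)ᵀ
v_3 = (0, 1, 0, 0)ᵀ

Let N = A − (-3)·I. We want v_3 with N^3 v_3 = 0 but N^2 v_3 ≠ 0; then v_{j-1} := N · v_j for j = 3, …, 2.

Pick v_3 = (0, 1, 0, 0)ᵀ.
Then v_2 = N · v_3 = (2, -1, -1, 1)ᵀ.
Then v_1 = N · v_2 = (-4, -10, -6, -2)ᵀ.

Sanity check: (A − (-3)·I) v_1 = (0, 0, 0, 0)ᵀ = 0. ✓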